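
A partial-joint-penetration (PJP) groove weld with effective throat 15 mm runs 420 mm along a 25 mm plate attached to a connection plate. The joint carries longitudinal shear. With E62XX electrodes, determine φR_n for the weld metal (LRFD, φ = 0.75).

φR_n ≈ 1760 kN

E62XX → F_EXX = 620 MPa.
Effective throat (given) t_e = 15 mm.
A_we = 15 × 420 = 6300 mm².
F_nw = 0.6 F_EXX = 372 MPa.
φR_n = 0.75 × 372 × 6300 × 10⁻³ = 1758 kN.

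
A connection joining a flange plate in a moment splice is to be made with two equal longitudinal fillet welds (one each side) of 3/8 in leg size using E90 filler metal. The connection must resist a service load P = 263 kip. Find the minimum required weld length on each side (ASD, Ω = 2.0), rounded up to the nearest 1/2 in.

E90XX → F_EXX = 90 ksi.
Throat t_e = 0.707 × 0.375 = 0.2651 in.
r_n/Ω = (0.6 × 90 × 0.2651) / 2.0 = 7.158 kip/in.
L_req = P / (r_n/Ω) = 263 / 7.158 = 36.74 in total.
Per side: 36.74 / 2 = 18.37 in.
Round up → use L = 18.5 in on each side.

L = 18.5 in on each side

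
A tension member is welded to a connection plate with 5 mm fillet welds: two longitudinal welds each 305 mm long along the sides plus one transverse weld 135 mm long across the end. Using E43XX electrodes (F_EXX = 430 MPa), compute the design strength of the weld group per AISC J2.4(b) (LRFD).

t_e = 0.707 × 5 = 3.535 mm.
R_nwl = 0.6 × 430 × 3.535 × 610 × 10⁻³ = 556.3 kN (longitudinal, 2 welds).
R_nwt = 0.6 × 430 × 3.535 × 135 × 10⁻³ = 123.1 kN (transverse, base value).
(i) R_nwl + R_nwt = 679.5 kN; (ii) 0.85 R_nwl + 1.5 R_nwt = 657.6 kN.
R_n = max = 679.5 kN [governs: (i)]; φR_n = 509.6 kN.

φR_n ≈ 510 kN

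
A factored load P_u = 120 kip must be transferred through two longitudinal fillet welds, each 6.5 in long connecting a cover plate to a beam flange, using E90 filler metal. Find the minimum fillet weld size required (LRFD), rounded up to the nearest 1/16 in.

E90XX → F_EXX = 90 ksi.
Total weld length L = 13 in.
Required throat t_e = P_u / (φ × 0.6 F_EXX × L) = 120 / (0.75 × 0.6 × 90 × 13) = 0.2279 in.
Required leg w = t_e / 0.707 = 0.3224 in → use 3/8 in.

w = 3/8 in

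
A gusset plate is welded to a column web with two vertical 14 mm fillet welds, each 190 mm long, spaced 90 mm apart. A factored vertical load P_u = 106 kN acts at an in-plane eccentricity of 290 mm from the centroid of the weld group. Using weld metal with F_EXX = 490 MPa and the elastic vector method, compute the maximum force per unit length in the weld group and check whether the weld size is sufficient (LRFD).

Total weld length L_w = 380 mm. Treat welds as unit-width lines.
Polar moment about centroid: J = 2[d³/12 + d(b/2)²] = 2[190³/12 + 190×45²] = 1913000 mm³.
Direct shear f_v = P/L_w = 106×10³ / 380 = 278.9 N/mm (vertical).
Torsion M = P·e = 106×10³ × 290 = 30740000 N·mm.
Critical point at (x, y) = (45, 95) from centroid. f_tx = M·y/J = 1527 N/mm; f_ty = M·x/J = 723.2 N/mm.
Resultant f_max = √[f_tx² + (f_v + f_ty)²] = √[1527² + (278.9 + 723.2)²] = 1826 N/mm.
Capacity per unit length: φr_n = 0.75 × 0.6 × 490 × (0.707 × 14) = 2183 N/mm.
1826 ≤ 2183 → adequate.

f_max ≈ 1830 N/mm; adequate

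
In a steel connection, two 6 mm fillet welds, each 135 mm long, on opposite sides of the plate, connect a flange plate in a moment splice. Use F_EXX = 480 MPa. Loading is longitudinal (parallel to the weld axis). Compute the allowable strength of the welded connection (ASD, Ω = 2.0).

Effective throat t_e = 0.707 × 6 = 4.242 mm.
Total length L = 270 mm; A_we = 4.242 × 270 = 1145 mm².
F_nw = 0.6 F_EXX = 0.6 × 480 = 288 MPa.
R_n = 288 × 1145 × 10⁻³ = 329.9 kN; R_n/Ω = 329.9/2.0 = 164.9 kN.

R_n/Ω ≈ 165 kN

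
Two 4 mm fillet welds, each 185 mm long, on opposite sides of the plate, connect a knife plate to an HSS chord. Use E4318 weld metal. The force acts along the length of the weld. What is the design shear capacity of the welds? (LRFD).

φR_n ≈ 202 kN

E43XX → F_EXX = 430 MPa.
Effective throat t_e = 0.707 × 4 = 2.828 mm.
Total length L = 370 mm; A_we = 2.828 × 370 = 1046 mm².
F_nw = 0.6 F_EXX = 0.6 × 430 = 258 MPa.
φR_n = 0.75 × 258 × 1046 × 10⁻³ = 202.5 kN.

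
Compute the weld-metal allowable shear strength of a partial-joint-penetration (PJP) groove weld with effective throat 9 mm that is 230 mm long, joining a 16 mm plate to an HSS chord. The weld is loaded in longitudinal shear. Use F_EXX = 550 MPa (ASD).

R_n/Ω ≈ 342 kN

Effective throat (given) t_e = 9 mm.
A_we = 9 × 230 = 2070 mm².
F_nw = 0.6 F_EXX = 330 MPa.
R_n/Ω = (330 × 2070) / 2.0 × 10⁻³ = 341.6 kN.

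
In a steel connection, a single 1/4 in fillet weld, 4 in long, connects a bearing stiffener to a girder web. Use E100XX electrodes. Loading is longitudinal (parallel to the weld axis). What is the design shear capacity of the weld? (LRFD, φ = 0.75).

φR_n ≈ 31.8 kip

E100XX → F_EXX = 100 ksi.
Effective throat t_e = 0.707 × 0.25 = 0.1767 in.
Total length L = 4 in; A_we = 0.1767 × 4 = 0.707 in².
F_nw = 0.6 F_EXX = 0.6 × 100 = 60 ksi.
φR_n = 0.75 × 60 × 0.707 = 31.81 kip.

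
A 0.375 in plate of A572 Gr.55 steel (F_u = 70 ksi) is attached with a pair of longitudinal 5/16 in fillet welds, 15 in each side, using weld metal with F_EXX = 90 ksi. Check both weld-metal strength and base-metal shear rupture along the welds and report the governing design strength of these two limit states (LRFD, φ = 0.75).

φR_n ≈ 268 kip (weld metal governs)

t_e = 0.707 × 0.3125 = 0.2209 in; L = 30 in.
Weld metal: φR_n = 0.75 × 0.6 × 90 × 0.2209 × 30 = 268.4 kip.
Base metal (shear rupture): φR_n = 0.75 × 0.6 × 70 × 0.375 × 30 = 354.4 kip.
Governing: weld metal.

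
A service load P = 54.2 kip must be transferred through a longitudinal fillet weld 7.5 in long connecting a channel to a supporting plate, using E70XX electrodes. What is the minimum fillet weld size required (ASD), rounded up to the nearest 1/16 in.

E70XX → F_EXX = 70 ksi.
Total weld length L = 7.5 in.
Required throat t_e = P × Ω / (0.6 F_EXX × L) = 54.2 × 2.0 / (0.6 × 70 × 7.5) = 0.3441 in.
Required leg w = t_e / 0.707 = 0.4867 in → use 1/2 in.

w = 1/2 in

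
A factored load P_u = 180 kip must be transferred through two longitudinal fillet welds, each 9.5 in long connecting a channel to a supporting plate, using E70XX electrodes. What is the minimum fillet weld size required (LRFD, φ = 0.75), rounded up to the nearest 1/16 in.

w = 7/16 in

E70XX → F_EXX = 70 ksi.
Total weld length L = 19 in.
Required throat t_e = P_u / (φ × 0.6 F_EXX × L) = 180 / (0.75 × 0.6 × 70 × 19) = 0.3008 in.
Required leg w = t_e / 0.707 = 0.4254 in → use 7/16 in.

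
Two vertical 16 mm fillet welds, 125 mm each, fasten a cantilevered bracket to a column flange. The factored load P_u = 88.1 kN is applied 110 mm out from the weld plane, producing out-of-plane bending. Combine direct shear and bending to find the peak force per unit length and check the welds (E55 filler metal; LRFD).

E55XX → F_EXX = 550 MPa.
L_w = 2 × 125 = 250 mm; section modulus (unit throat) S = 2 × L²/6 = 5208 mm².
Direct shear f_v = P/L_w = 88.1×10³/250 = 352.4 N/mm.
Moment M = P × e = 88.1×10³ × 110 = 9691000 N·mm; bending f_b = M/S = 1861 N/mm.
f_max = √(f_v² + f_b²) = √(352.4² + 1861²) = 1894 N/mm.
φr_n = 0.75 × 0.6 × 550 × (0.707 × 16) = 2800 N/mm → adequate.

f_max ≈ 1890 N/mm; adequate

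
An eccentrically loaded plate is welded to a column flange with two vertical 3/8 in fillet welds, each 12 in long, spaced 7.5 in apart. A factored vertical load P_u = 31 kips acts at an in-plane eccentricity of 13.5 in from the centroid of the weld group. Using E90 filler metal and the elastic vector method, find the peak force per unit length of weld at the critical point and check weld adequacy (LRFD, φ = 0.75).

f_max ≈ 5.53 kip/in; adequate

E90XX → F_EXX = 90 ksi.
Total weld length L_w = 24 in. Treat welds as unit-width lines.
Polar moment about centroid: J = 2[d³/12 + d(b/2)²] = 2[12³/12 + 12×3.75²] = 625.5 in³.
Direct shear f_v = P/L_w = 31 / 24 = 1.292 kip/in (vertical).
Torsion M = P·e = 31 × 13.5 = 418.5 kip·in.
Critical point at (x, y) = (3.75, 6) from centroid. f_tx = M·y/J = 4.014 kip/in; f_ty = M·x/J = 2.509 kip/in.
Resultant f_max = √[f_tx² + (f_v + f_ty)²] = √[4.014² + (1.292 + 2.509)²] = 5.528 kip/in.
Capacity per unit length: φr_n = 0.75 × 0.6 × 90 × (0.707 × 0.375) = 10.74 kip/in.
5.528 ≤ 10.74 → adequate.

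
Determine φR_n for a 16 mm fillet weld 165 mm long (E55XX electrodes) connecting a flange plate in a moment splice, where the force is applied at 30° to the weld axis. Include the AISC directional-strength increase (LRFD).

φR_n ≈ 544 kN

E55XX → F_EXX = 550 MPa.
t_e = 0.707 × 16 = 11.31 mm; A_we = 11.31 × 165 = 1866 mm².
Directional factor: 1.0 + 0.5 sin^1.5(30°) = 1.177.
F_nw = 0.6 × 550 × 1.177 = 388.3 MPa.
φR_n = 0.75 × 388.3 × 1866 × 10⁻³ = 543.6 kN.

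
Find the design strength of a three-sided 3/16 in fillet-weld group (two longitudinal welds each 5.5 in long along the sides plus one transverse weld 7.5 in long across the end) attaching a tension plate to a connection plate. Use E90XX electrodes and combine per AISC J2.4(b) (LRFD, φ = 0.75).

φR_n ≈ 111 kips

E90XX → F_EXX = 90 ksi.
t_e = 0.707 × 0.1875 = 0.1326 in.
R_nwl = 0.6 × 90 × 0.1326 × 11 = 78.74 kips (longitudinal, 2 welds).
R_nwt = 0.6 × 90 × 0.1326 × 7.5 = 53.69 kips (transverse, base value).
(i) R_nwl + R_nwt = 132.4 kips; (ii) 0.85 R_nwl + 1.5 R_nwt = 147.5 kips.
R_n = max = 147.5 kips [governs: (ii)]; φR_n = 110.6 kips.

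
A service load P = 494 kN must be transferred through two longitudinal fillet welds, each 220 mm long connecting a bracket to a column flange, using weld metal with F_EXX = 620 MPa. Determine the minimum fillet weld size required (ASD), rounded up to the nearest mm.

w = 9 mm

Total weld length L = 440 mm.
Required throat t_e = P × Ω / (0.6 F_EXX × L) = 494 × 2.0 / (0.6 × 620 × 440 × 10⁻³) = 6.036 mm.
Required leg w = t_e / 0.707 = 8.538 mm → use 9 mm.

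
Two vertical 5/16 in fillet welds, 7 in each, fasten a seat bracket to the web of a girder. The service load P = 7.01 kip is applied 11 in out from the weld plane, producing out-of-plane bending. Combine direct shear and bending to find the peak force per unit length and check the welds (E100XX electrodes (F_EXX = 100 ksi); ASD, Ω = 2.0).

L_w = 2 × 7 = 14 in; section modulus (unit throat) S = 2 × L²/6 = 16.33 in².
Direct shear f_v = P/L_w = 7.01/14 = 0.5007 kip/in.
Moment M = P × e = 7.01 × 11 = 77.11 kip·in; bending f_b = M/S = 4.721 kip/in.
f_max = √(f_v² + f_b²) = √(0.5007² + 4.721²) = 4.747 kip/in.
r_n/Ω = (1/2.0) × 0.6 × 100 × (0.707 × 0.3125) = 6.628 kip/in → adequate.

f_max ≈ 4.75 kip/in; adequate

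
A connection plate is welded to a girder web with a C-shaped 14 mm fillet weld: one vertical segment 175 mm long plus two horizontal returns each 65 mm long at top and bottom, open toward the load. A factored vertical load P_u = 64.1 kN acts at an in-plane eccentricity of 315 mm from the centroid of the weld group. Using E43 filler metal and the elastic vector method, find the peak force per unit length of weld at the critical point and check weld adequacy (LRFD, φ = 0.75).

f_max ≈ 1420 N/mm; adequate

E43XX → F_EXX = 430 MPa.
Total weld length L_w = 305 mm. Treat welds as unit-width lines.
Centroid: x̄ = 2×65×32.5 / 305 = 13.85 mm from the vertical weld.
Polar moment about centroid: J = I_x + I_y = [175³/12 + 2×65×87.5²] + [175×13.85² + 2(65³/12 + 65×18.65²)] = 1566000 mm³.
Direct shear f_v = P/L_w = 64.1×10³ / 305 = 210.2 N/mm (vertical).
Torsion M = P·e = 64.1×10³ × 315 = 20191000 N·mm.
Critical point at (x, y) = (51.15, 87.5) from centroid. f_tx = M·y/J = 1128 N/mm; f_ty = M·x/J = 659.3 N/mm.
Resultant f_max = √[f_tx² + (f_v + f_ty)²] = √[1128² + (210.2 + 659.3)²] = 1424 N/mm.
Capacity per unit length: φr_n = 0.75 × 0.6 × 430 × (0.707 × 14) = 1915 N/mm.
1424 ≤ 1915 → adequate.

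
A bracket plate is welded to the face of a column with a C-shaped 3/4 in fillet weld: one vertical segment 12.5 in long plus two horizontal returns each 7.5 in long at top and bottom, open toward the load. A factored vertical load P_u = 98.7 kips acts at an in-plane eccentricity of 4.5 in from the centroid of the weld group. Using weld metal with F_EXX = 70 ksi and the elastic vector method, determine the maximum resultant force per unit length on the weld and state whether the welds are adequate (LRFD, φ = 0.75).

f_max ≈ 6.94 kip/in; adequate

Total weld length L_w = 27.5 in. Treat welds as unit-width lines.
Centroid: x̄ = 2×7.5×3.75 / 27.5 = 2.045 in from the vertical weld.
Polar moment about centroid: J = I_x + I_y = [12.5³/12 + 2×7.5×6.25²] + [12.5×2.045² + 2(7.5³/12 + 7.5×1.705²)] = 914.9 in³.
Direct shear f_v = P/L_w = 98.7 / 27.5 = 3.589 kip/in (vertical).
Torsion M = P·e = 98.7 × 4.5 = 444.15 kip·in.
Critical point at (x, y) = (5.455, 6.25) from centroid. f_tx = M·y/J = 3.034 kip/in; f_ty = M·x/J = 2.648 kip/in.
Resultant f_max = √[f_tx² + (f_v + f_ty)²] = √[3.034² + (3.589 + 2.648)²] = 6.936 kip/in.
Capacity per unit length: φr_n = 0.75 × 0.6 × 70 × (0.707 × 0.75) = 16.7 kip/in.
6.936 ≤ 16.7 → adequate.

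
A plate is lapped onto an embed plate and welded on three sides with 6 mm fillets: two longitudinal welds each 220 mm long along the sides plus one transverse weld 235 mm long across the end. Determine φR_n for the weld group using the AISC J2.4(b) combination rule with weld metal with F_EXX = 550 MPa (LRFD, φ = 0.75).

φR_n ≈ 763 kN

t_e = 0.707 × 6 = 4.242 mm.
R_nwl = 0.6 × 550 × 4.242 × 440 × 10⁻³ = 615.9 kN (longitudinal, 2 welds).
R_nwt = 0.6 × 550 × 4.242 × 235 × 10⁻³ = 329 kN (transverse, base value).
(i) R_nwl + R_nwt = 944.9 kN; (ii) 0.85 R_nwl + 1.5 R_nwt = 1017 kN.
R_n = max = 1017 kN [governs: (ii)]; φR_n = 762.7 kN.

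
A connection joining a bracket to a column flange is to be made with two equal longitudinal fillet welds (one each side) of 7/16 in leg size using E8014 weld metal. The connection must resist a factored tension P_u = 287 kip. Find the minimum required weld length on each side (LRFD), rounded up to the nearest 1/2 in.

L = 13 in on each side

E80XX → F_EXX = 80 ksi.
Throat t_e = 0.707 × 0.4375 = 0.3093 in.
φr_n = 0.75 × 0.6 × 80 × 0.3093 = 11.14 kip/in.
L_req = P_u / φr_n = 287 / 11.14 = 25.77 in total.
Per side: 25.77 / 2 = 12.89 in.
Round up → use L = 13 in on each side.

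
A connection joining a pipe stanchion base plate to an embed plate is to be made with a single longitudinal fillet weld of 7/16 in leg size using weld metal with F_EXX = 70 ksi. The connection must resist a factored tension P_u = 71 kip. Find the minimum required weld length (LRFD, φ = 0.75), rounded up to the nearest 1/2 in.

Throat t_e = 0.707 × 0.4375 = 0.3093 in.
φr_n = 0.75 × 0.6 × 70 × 0.3093 = 9.743 kip/in.
L_req = P_u / φr_n = 71 / 9.743 = 7.287 in total.
Round up → use L = 7.5 in.

L = 7.5 in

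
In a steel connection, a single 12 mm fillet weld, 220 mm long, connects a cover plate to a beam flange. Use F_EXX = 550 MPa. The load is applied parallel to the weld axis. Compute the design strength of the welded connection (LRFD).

φR_n ≈ 462 kN

Effective throat t_e = 0.707 × 12 = 8.484 mm.
Total length L = 220 mm; A_we = 8.484 × 220 = 1866 mm².
F_nw = 0.6 F_EXX = 0.6 × 550 = 330 MPa.
φR_n = 0.75 × 330 × 1866 × 10⁻³ = 462 kN.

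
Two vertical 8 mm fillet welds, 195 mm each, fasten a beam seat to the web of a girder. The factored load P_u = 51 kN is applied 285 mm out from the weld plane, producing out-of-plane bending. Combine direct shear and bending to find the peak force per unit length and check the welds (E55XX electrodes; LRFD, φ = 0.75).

f_max ≈ 1150 N/mm; adequate

E55XX → F_EXX = 550 MPa.
L_w = 2 × 195 = 390 mm; section modulus (unit throat) S = 2 × L²/6 = 12680 mm².
Direct shear f_v = P/L_w = 51×10³/390 = 130.8 N/mm.
Moment M = P × e = 51×10³ × 285 = 14535000 N·mm; bending f_b = M/S = 1147 N/mm.
f_max = √(f_v² + f_b²) = √(130.8² + 1147²) = 1154 N/mm.
φr_n = 0.75 × 0.6 × 550 × (0.707 × 8) = 1400 N/mm → adequate.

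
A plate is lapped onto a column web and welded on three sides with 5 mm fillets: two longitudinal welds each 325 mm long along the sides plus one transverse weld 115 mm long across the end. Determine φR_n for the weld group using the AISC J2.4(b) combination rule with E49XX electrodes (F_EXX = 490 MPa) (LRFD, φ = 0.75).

t_e = 0.707 × 5 = 3.535 mm.
R_nwl = 0.6 × 490 × 3.535 × 650 × 10⁻³ = 675.5 kN (longitudinal, 2 welds).
R_nwt = 0.6 × 490 × 3.535 × 115 × 10⁻³ = 119.5 kN (transverse, base value).
(i) R_nwl + R_nwt = 795.1 kN; (ii) 0.85 R_nwl + 1.5 R_nwt = 753.5 kN.
R_n = max = 795.1 kN [governs: (i)]; φR_n = 596.3 kN.

φR_n ≈ 596 kN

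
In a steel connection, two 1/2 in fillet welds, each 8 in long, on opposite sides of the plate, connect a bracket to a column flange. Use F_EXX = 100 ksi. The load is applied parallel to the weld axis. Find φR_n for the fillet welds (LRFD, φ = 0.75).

φR_n ≈ 255 kips

Effective throat t_e = 0.707 × 0.5 = 0.3535 in.
Total length L = 16 in; A_we = 0.3535 × 16 = 5.656 in².
F_nw = 0.6 F_EXX = 0.6 × 100 = 60 ksi.
φR_n = 0.75 × 60 × 5.656 = 254.5 kips.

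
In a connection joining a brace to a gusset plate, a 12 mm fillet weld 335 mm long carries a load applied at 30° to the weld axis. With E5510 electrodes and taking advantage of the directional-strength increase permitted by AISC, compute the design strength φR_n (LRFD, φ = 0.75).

E55XX → F_EXX = 550 MPa.
t_e = 0.707 × 12 = 8.484 mm; A_we = 8.484 × 335 = 2842 mm².
Directional factor: 1.0 + 0.5 sin^1.5(30°) = 1.177.
F_nw = 0.6 × 550 × 1.177 = 388.3 MPa.
φR_n = 0.75 × 388.3 × 2842 × 10⁻³ = 827.8 kN.

φR_n ≈ 828 kN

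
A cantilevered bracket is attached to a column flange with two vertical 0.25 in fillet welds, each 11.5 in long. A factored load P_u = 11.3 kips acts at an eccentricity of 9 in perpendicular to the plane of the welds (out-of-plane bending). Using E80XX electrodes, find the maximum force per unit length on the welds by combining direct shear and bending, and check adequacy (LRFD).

E80XX → F_EXX = 80 ksi.
L_w = 2 × 11.5 = 23 in; section modulus (unit throat) S = 2 × L²/6 = 44.08 in².
Direct shear f_v = P/L_w = 11.3/23 = 0.4913 kip/in.
Moment M = P × e = 11.3 × 9 = 101.7 kip·in; bending f_b = M/S = 2.307 kip/in.
f_max = √(f_v² + f_b²) = √(0.4913² + 2.307²) = 2.359 kip/in.
φr_n = 0.75 × 0.6 × 80 × (0.707 × 0.25) = 6.363 kip/in → adequate.

f_max ≈ 2.36 kip/in; adequate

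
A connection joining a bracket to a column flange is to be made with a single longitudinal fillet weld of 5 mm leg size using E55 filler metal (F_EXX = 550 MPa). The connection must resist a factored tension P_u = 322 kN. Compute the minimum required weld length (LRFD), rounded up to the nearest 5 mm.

Throat t_e = 0.707 × 5 = 3.535 mm.
φr_n = 0.75 × 0.6 × 550 × 3.535 × 10⁻³ = 0.8749 kN/mm.
L_req = P_u / φr_n = 322 / 0.8749 = 368 mm total.
Round up → use L = 370 mm.

L = 370 mm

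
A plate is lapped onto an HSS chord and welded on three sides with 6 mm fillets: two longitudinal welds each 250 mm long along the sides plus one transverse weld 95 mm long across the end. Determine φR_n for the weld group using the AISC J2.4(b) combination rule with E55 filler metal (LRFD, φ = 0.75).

φR_n ≈ 625 kN

E55XX → F_EXX = 550 MPa.
t_e = 0.707 × 6 = 4.242 mm.
R_nwl = 0.6 × 550 × 4.242 × 500 × 10⁻³ = 699.9 kN (longitudinal, 2 welds).
R_nwt = 0.6 × 550 × 4.242 × 95 × 10⁻³ = 133 kN (transverse, base value).
(i) R_nwl + R_nwt = 832.9 kN; (ii) 0.85 R_nwl + 1.5 R_nwt = 794.4 kN.
R_n = max = 832.9 kN [governs: (i)]; φR_n = 624.7 kN.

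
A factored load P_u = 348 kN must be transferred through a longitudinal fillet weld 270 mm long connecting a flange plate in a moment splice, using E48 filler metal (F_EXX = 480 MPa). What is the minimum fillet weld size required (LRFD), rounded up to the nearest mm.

w = 9 mm

Total weld length L = 270 mm.
Required throat t_e = P_u / (φ × 0.6 F_EXX × L) = 348 / (0.75 × 0.6 × 480 × 270 × 10⁻³) = 5.967 mm.
Required leg w = t_e / 0.707 = 8.44 mm → use 9 mm.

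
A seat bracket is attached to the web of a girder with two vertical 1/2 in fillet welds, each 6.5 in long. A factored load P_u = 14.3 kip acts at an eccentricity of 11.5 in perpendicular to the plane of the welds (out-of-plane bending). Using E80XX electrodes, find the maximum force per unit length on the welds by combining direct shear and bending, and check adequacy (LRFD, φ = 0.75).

f_max ≈ 11.7 kip/in; adequate

E80XX → F_EXX = 80 ksi.
L_w = 2 × 6.5 = 13 in; section modulus (unit throat) S = 2 × L²/6 = 14.08 in².
Direct shear f_v = P/L_w = 14.3/13 = 1.1 kip/in.
Moment M = P × e = 14.3 × 11.5 = 164.45 kip·in; bending f_b = M/S = 11.68 kip/in.
f_max = √(f_v² + f_b²) = √(1.1² + 11.68²) = 11.73 kip/in.
φr_n = 0.75 × 0.6 × 80 × (0.707 × 0.5) = 12.73 kip/in → adequate.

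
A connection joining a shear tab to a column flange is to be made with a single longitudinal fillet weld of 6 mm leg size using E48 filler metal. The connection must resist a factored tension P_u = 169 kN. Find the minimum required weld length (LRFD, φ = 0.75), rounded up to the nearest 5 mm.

E48XX → F_EXX = 480 MPa.
Throat t_e = 0.707 × 6 = 4.242 mm.
φr_n = 0.75 × 0.6 × 480 × 4.242 × 10⁻³ = 0.9163 kN/mm.
L_req = P_u / φr_n = 169 / 0.9163 = 184.4 mm total.
Round up → use L = 185 mm.

L = 185 mm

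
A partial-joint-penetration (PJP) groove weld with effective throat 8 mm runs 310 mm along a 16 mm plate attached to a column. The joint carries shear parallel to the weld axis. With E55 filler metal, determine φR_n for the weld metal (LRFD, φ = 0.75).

E55XX → F_EXX = 550 MPa.
Effective throat (given) t_e = 8 mm.
A_we = 8 × 310 = 2480 mm².
F_nw = 0.6 F_EXX = 330 MPa.
φR_n = 0.75 × 330 × 2480 × 10⁻³ = 613.8 kN.

φR_n ≈ 614 kN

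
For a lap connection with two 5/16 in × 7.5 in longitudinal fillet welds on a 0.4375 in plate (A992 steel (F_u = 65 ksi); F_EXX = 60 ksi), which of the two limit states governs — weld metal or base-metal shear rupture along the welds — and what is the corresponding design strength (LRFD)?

φR_n ≈ 89.5 kip (weld metal governs)

t_e = 0.707 × 0.3125 = 0.2209 in; L = 15 in.
Weld metal: φR_n = 0.75 × 0.6 × 60 × 0.2209 × 15 = 89.48 kip.
Base metal (shear rupture): φR_n = 0.75 × 0.6 × 65 × 0.4375 × 15 = 192 kip.
Governing: weld metal.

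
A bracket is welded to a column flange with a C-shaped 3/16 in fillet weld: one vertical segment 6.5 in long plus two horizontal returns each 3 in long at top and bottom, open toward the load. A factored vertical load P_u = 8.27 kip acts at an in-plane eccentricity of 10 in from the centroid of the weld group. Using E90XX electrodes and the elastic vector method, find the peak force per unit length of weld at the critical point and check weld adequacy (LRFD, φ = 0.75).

E90XX → F_EXX = 90 ksi.
Total weld length L_w = 12.5 in. Treat welds as unit-width lines.
Centroid: x̄ = 2×3×1.5 / 12.5 = 0.72 in from the vertical weld.
Polar moment about centroid: J = I_x + I_y = [6.5³/12 + 2×3×3.25²] + [6.5×0.72² + 2(3³/12 + 3×0.78²)] = 97.78 in³.
Direct shear f_v = P/L_w = 8.27 / 12.5 = 0.6616 kip/in (vertical).
Torsion M = P·e = 8.27 × 10 = 82.7 kip·in.
Critical point at (x, y) = (2.28, 3.25) from centroid. f_tx = M·y/J = 2.749 kip/in; f_ty = M·x/J = 1.928 kip/in.
Resultant f_max = √[f_tx² + (f_v + f_ty)²] = √[2.749² + (0.6616 + 1.928)²] = 3.777 kip/in.
Capacity per unit length: φr_n = 0.75 × 0.6 × 90 × (0.707 × 0.1875) = 5.369 kip/in.
3.777 ≤ 5.369 → adequate.

f_max ≈ 3.78 kip/in; adequate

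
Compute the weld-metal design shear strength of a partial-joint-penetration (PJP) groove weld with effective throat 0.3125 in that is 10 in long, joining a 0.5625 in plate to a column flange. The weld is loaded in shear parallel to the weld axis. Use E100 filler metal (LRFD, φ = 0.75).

φR_n ≈ 141 kips

E100XX → F_EXX = 100 ksi.
Effective throat (given) t_e = 0.3125 in.
A_we = 0.3125 × 10 = 3.125 in².
F_nw = 0.6 F_EXX = 60 ksi.
φR_n = 0.75 × 60 × 3.125 = 140.6 kips.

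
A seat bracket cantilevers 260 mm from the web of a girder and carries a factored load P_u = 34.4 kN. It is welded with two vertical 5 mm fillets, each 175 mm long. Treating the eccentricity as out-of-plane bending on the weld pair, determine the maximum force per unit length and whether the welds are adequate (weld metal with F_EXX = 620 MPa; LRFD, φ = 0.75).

L_w = 2 × 175 = 350 mm; section modulus (unit throat) S = 2 × L²/6 = 10210 mm².
Direct shear f_v = P/L_w = 34.4×10³/350 = 98.29 N/mm.
Moment M = P × e = 34.4×10³ × 260 = 8944000 N·mm; bending f_b = M/S = 876.1 N/mm.
f_max = √(f_v² + f_b²) = √(98.29² + 876.1²) = 881.6 N/mm.
φr_n = 0.75 × 0.6 × 620 × (0.707 × 5) = 986.3 N/mm → adequate.

f_max ≈ 882 N/mm; adequate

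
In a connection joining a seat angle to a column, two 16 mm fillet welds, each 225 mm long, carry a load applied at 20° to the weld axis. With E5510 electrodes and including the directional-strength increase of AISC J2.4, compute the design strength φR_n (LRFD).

φR_n ≈ 1390 kN

E55XX → F_EXX = 550 MPa.
t_e = 0.707 × 16 = 11.31 mm; A_we = 11.31 × 450 = 5090 mm².
Directional factor: 1.0 + 0.5 sin^1.5(20°) = 1.1.
F_nw = 0.6 × 550 × 1.1 = 363 MPa.
φR_n = 0.75 × 363 × 5090 × 10⁻³ = 1386 kN.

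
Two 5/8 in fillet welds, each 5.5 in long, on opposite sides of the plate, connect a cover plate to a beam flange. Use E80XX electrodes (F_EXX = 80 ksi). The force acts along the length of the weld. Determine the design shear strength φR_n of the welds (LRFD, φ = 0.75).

Effective throat t_e = 0.707 × 0.625 = 0.4419 in.
Total length L = 11 in; A_we = 0.4419 × 11 = 4.861 in².
F_nw = 0.6 F_EXX = 0.6 × 80 = 48 ksi.
φR_n = 0.75 × 48 × 4.861 = 175 kip.

φR_n ≈ 175 kip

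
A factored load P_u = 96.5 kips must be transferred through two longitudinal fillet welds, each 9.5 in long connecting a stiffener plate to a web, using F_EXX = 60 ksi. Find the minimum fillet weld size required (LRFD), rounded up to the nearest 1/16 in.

Total weld length L = 19 in.
Required throat t_e = P_u / (φ × 0.6 F_EXX × L) = 96.5 / (0.75 × 0.6 × 60 × 19) = 0.1881 in.
Required leg w = t_e / 0.707 = 0.2661 in → use 5/16 in.

w = 5/16 in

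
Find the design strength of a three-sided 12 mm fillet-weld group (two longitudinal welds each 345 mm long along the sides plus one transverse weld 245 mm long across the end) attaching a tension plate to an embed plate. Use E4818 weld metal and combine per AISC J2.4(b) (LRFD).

E48XX → F_EXX = 480 MPa.
t_e = 0.707 × 12 = 8.484 mm.
R_nwl = 0.6 × 480 × 8.484 × 690 × 10⁻³ = 1686 kN (longitudinal, 2 welds).
R_nwt = 0.6 × 480 × 8.484 × 245 × 10⁻³ = 598.6 kN (transverse, base value).
(i) R_nwl + R_nwt = 2285 kN; (ii) 0.85 R_nwl + 1.5 R_nwt = 2331 kN.
R_n = max = 2331 kN [governs: (ii)]; φR_n = 1748 kN.

φR_n ≈ 1750 kN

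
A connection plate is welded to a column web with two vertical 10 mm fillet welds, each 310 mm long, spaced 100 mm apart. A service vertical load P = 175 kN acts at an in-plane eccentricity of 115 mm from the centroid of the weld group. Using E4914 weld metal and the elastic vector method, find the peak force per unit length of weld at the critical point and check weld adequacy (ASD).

f_max ≈ 648 N/mm; adequate

E49XX → F_EXX = 490 MPa.
Total weld length L_w = 620 mm. Treat welds as unit-width lines.
Polar moment about centroid: J = 2[d³/12 + d(b/2)²] = 2[310³/12 + 310×50²] = 6515000 mm³.
Direct shear f_v = P/L_w = 175×10³ / 620 = 282.3 N/mm (vertical).
Torsion M = P·e = 175×10³ × 115 = 20125000 N·mm.
Critical point at (x, y) = (50, 155) from centroid. f_tx = M·y/J = 478.8 N/mm; f_ty = M·x/J = 154.4 N/mm.
Resultant f_max = √[f_tx² + (f_v + f_ty)²] = √[478.8² + (282.3 + 154.4)²] = 648 N/mm.
Capacity per unit length: r_n/Ω = (1/2.0) × 0.6 × 490 × (0.707 × 10) = 1039 N/mm.
648 ≤ 1039 → adequate.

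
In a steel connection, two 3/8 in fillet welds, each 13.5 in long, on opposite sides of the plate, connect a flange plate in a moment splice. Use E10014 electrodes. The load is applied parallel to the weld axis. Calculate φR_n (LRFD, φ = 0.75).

E100XX → F_EXX = 100 ksi.
Effective throat t_e = 0.707 × 0.375 = 0.2651 in.
Total length L = 27 in; A_we = 0.2651 × 27 = 7.158 in².
F_nw = 0.6 F_EXX = 0.6 × 100 = 60 ksi.
φR_n = 0.75 × 60 × 7.158 = 322.1 kip.

φR_n ≈ 322 kip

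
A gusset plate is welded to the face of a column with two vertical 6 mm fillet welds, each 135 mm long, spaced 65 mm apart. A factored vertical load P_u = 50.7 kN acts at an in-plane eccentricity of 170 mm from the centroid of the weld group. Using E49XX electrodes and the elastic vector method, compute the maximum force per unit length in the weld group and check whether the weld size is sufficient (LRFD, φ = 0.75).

E49XX → F_EXX = 490 MPa.
Total weld length L_w = 270 mm. Treat welds as unit-width lines.
Polar moment about centroid: J = 2[d³/12 + d(b/2)²] = 2[135³/12 + 135×32.5²] = 695200 mm³.
Direct shear f_v = P/L_w = 50.7×10³ / 270 = 187.8 N/mm (vertical).
Torsion M = P·e = 50.7×10³ × 170 = 8619000 N·mm.
Critical point at (x, y) = (32.5, 67.5) from centroid. f_tx = M·y/J = 836.8 N/mm; f_ty = M·x/J = 402.9 N/mm.
Resultant f_max = √[f_tx² + (f_v + f_ty)²] = √[836.8² + (187.8 + 402.9)²] = 1024 N/mm.
Capacity per unit length: φr_n = 0.75 × 0.6 × 490 × (0.707 × 6) = 935.4 N/mm.
1024 > 935.4 → NOT adequate.

f_max ≈ 1020 N/mm; NOT adequate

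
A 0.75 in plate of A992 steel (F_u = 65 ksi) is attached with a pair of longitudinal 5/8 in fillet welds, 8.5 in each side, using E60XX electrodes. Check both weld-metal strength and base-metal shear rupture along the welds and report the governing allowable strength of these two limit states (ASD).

R_n/Ω ≈ 135 kip (weld metal governs)

E60XX → F_EXX = 60 ksi.
t_e = 0.707 × 0.625 = 0.4419 in; L = 17 in.
Weld metal: R_n/Ω = (1/2.0) × 0.6 × 60 × 0.4419 × 17 = 135.2 kip.
Base metal (shear rupture): R_n/Ω = (1/2.0) × 0.6 × 65 × 0.75 × 17 = 248.6 kip.
Governing: weld metal.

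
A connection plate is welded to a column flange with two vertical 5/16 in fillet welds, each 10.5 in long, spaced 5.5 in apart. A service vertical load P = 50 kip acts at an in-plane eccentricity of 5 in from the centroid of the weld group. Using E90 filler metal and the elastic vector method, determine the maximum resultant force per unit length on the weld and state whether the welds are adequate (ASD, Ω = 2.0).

E90XX → F_EXX = 90 ksi.
Total weld length L_w = 21 in. Treat welds as unit-width lines.
Polar moment about centroid: J = 2[d³/12 + d(b/2)²] = 2[10.5³/12 + 10.5×2.75²] = 351.8 in³.
Direct shear f_v = P/L_w = 50 / 21 = 2.381 kip/in (vertical).
Torsion M = P·e = 50 × 5 = 250 kip·in.
Critical point at (x, y) = (2.75, 5.25) from centroid. f_tx = M·y/J = 3.731 kip/in; f_ty = M·x/J = 1.955 kip/in.
Resultant f_max = √[f_tx² + (f_v + f_ty)²] = √[3.731² + (2.381 + 1.955)²] = 5.72 kip/in.
Capacity per unit length: r_n/Ω = (1/2.0) × 0.6 × 90 × (0.707 × 0.3125) = 5.965 kip/in.
5.72 ≤ 5.965 → adequate.

f_max ≈ 5.72 kip/in; adequate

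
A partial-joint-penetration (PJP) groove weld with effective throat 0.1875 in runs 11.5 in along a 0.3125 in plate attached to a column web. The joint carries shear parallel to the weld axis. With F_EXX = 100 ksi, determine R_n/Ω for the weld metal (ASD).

Effective throat (given) t_e = 0.1875 in.
A_we = 0.1875 × 11.5 = 2.156 in².
F_nw = 0.6 F_EXX = 60 ksi.
R_n/Ω = (60 × 2.156) / 2.0 = 64.69 kip.

R_n/Ω ≈ 64.7 kip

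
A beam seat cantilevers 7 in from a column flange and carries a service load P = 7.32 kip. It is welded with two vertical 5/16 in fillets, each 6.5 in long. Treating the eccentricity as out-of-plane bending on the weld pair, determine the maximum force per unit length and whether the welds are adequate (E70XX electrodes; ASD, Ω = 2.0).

f_max ≈ 3.68 kip/in; adequate

E70XX → F_EXX = 70 ksi.
L_w = 2 × 6.5 = 13 in; section modulus (unit throat) S = 2 × L²/6 = 14.08 in².
Direct shear f_v = P/L_w = 7.32/13 = 0.5631 kip/in.
Moment M = P × e = 7.32 × 7 = 51.24 kip·in; bending f_b = M/S = 3.638 kip/in.
f_max = √(f_v² + f_b²) = √(0.5631² + 3.638²) = 3.682 kip/in.
r_n/Ω = (1/2.0) × 0.6 × 70 × (0.707 × 0.3125) = 4.64 kip/in → adequate.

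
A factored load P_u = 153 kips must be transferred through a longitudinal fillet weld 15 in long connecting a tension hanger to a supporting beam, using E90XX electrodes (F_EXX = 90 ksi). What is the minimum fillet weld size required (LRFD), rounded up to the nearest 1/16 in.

w = 3/8 in

Total weld length L = 15 in.
Required throat t_e = P_u / (φ × 0.6 F_EXX × L) = 153 / (0.75 × 0.6 × 90 × 15) = 0.2519 in.
Required leg w = t_e / 0.707 = 0.3562 in → use 3/8 in.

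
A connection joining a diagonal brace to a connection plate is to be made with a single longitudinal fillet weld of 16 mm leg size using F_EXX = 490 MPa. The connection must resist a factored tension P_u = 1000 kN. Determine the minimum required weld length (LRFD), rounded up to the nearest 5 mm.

L = 405 mm

Throat t_e = 0.707 × 16 = 11.31 mm.
φr_n = 0.75 × 0.6 × 490 × 11.31 × 10⁻³ = 2.494 kN/mm.
L_req = P_u / φr_n = 1000 / 2.494 = 400.9 mm total.
Round up → use L = 405 mm.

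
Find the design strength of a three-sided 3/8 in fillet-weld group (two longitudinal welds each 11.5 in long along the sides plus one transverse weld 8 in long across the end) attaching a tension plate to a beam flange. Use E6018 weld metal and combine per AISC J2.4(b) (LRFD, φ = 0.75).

φR_n ≈ 226 kip

E60XX → F_EXX = 60 ksi.
t_e = 0.707 × 0.375 = 0.2651 in.
R_nwl = 0.6 × 60 × 0.2651 × 23 = 219.5 kip (longitudinal, 2 welds).
R_nwt = 0.6 × 60 × 0.2651 × 8 = 76.36 kip (transverse, base value).
(i) R_nwl + R_nwt = 295.9 kip; (ii) 0.85 R_nwl + 1.5 R_nwt = 301.1 kip.
R_n = max = 301.1 kip [governs: (ii)]; φR_n = 225.8 kip.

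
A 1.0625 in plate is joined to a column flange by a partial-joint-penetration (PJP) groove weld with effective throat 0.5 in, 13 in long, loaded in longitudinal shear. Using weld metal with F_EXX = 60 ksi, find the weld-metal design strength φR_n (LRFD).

Effective throat (given) t_e = 0.5 in.
A_we = 0.5 × 13 = 6.5 in².
F_nw = 0.6 F_EXX = 36 ksi.
φR_n = 0.75 × 36 × 6.5 = 175.5 kip.

φR_n ≈ 176 kip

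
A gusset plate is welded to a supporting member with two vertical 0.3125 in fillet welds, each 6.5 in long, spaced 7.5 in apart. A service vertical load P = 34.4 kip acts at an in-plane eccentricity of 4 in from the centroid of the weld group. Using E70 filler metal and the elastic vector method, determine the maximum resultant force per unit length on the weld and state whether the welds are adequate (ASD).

f_max ≈ 5.28 kip/in; NOT adequate

E70XX → F_EXX = 70 ksi.
Total weld length L_w = 13 in. Treat welds as unit-width lines.
Polar moment about centroid: J = 2[d³/12 + d(b/2)²] = 2[6.5³/12 + 6.5×3.75²] = 228.6 in³.
Direct shear f_v = P/L_w = 34.4 / 13 = 2.646 kip/in (vertical).
Torsion M = P·e = 34.4 × 4 = 137.6 kip·in.
Critical point at (x, y) = (3.75, 3.25) from centroid. f_tx = M·y/J = 1.956 kip/in; f_ty = M·x/J = 2.257 kip/in.
Resultant f_max = √[f_tx² + (f_v + f_ty)²] = √[1.956² + (2.646 + 2.257)²] = 5.279 kip/in.
Capacity per unit length: r_n/Ω = (1/2.0) × 0.6 × 70 × (0.707 × 0.3125) = 4.64 kip/in.
5.279 > 4.64 → NOT adequate.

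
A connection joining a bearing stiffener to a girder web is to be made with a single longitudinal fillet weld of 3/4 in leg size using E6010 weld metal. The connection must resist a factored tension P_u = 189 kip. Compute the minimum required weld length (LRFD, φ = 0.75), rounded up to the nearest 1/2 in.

E60XX → F_EXX = 60 ksi.
Throat t_e = 0.707 × 0.75 = 0.5302 in.
φr_n = 0.75 × 0.6 × 60 × 0.5302 = 14.32 kip/in.
L_req = P_u / φr_n = 189 / 14.32 = 13.2 in total.
Round up → use L = 13.5 in.

L = 13.5 in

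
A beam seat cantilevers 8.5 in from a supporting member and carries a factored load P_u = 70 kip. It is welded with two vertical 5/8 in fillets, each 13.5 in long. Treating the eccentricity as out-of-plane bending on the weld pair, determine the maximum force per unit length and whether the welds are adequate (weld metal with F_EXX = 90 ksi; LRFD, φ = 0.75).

f_max ≈ 10.1 kip/in; adequate

L_w = 2 × 13.5 = 27 in; section modulus (unit throat) S = 2 × L²/6 = 60.75 in².
Direct shear f_v = P/L_w = 70/27 = 2.593 kip/in.
Moment M = P × e = 70 × 8.5 = 595 kip·in; bending f_b = M/S = 9.794 kip/in.
f_max = √(f_v² + f_b²) = √(2.593² + 9.794²) = 10.13 kip/in.
φr_n = 0.75 × 0.6 × 90 × (0.707 × 0.625) = 17.9 kip/in → adequate.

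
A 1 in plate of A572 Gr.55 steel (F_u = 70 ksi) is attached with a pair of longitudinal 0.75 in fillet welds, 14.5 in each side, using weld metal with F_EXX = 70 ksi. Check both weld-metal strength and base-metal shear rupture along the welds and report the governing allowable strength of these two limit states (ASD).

R_n/Ω ≈ 323 kip (weld metal governs)

t_e = 0.707 × 0.75 = 0.5302 in; L = 29 in.
Weld metal: R_n/Ω = (1/2.0) × 0.6 × 70 × 0.5302 × 29 = 322.9 kip.
Base metal (shear rupture): R_n/Ω = (1/2.0) × 0.6 × 70 × 1 × 29 = 609 kip.
Governing: weld metal.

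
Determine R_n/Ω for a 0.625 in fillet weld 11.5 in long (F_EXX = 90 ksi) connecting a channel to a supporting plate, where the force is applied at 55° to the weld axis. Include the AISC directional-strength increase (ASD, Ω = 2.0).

R_n/Ω ≈ 188 kips

t_e = 0.707 × 0.625 = 0.4419 in; A_we = 0.4419 × 11.5 = 5.082 in².
Directional factor: 1.0 + 0.5 sin^1.5(55°) = 1.371.
F_nw = 0.6 × 90 × 1.371 = 74.02 ksi.
R_n/Ω = (74.02 × 5.082) / 2.0 = 188.1 kips.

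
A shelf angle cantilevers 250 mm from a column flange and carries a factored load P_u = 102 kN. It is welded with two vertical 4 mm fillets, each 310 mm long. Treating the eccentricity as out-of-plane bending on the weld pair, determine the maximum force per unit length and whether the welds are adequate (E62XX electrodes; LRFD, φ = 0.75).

f_max ≈ 813 N/mm; NOT adequate

E62XX → F_EXX = 620 MPa.
L_w = 2 × 310 = 620 mm; section modulus (unit throat) S = 2 × L²/6 = 32030 mm².
Direct shear f_v = P/L_w = 102×10³/620 = 164.5 N/mm.
Moment M = P × e = 102×10³ × 250 = 25500000 N·mm; bending f_b = M/S = 796 N/mm.
f_max = √(f_v² + f_b²) = √(164.5² + 796²) = 812.9 N/mm.
φr_n = 0.75 × 0.6 × 620 × (0.707 × 4) = 789 N/mm → NOT adequate.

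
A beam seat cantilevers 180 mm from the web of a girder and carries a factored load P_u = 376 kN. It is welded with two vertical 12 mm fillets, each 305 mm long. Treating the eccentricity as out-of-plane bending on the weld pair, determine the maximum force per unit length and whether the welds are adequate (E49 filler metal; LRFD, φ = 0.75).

E49XX → F_EXX = 490 MPa.
L_w = 2 × 305 = 610 mm; section modulus (unit throat) S = 2 × L²/6 = 31010 mm².
Direct shear f_v = P/L_w = 376×10³/610 = 616.4 N/mm.
Moment M = P × e = 376×10³ × 180 = 67680000 N·mm; bending f_b = M/S = 2183 N/mm.
f_max = √(f_v² + f_b²) = √(616.4² + 2183²) = 2268 N/mm.
φr_n = 0.75 × 0.6 × 490 × (0.707 × 12) = 1871 N/mm → NOT adequate.

f_max ≈ 2270 N/mm; NOT adequate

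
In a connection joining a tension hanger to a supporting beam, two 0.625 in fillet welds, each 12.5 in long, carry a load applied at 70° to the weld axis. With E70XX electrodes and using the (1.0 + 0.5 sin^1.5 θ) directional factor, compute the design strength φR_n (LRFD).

φR_n ≈ 506 kips

E70XX → F_EXX = 70 ksi.
t_e = 0.707 × 0.625 = 0.4419 in; A_we = 0.4419 × 25 = 11.05 in².
Directional factor: 1.0 + 0.5 sin^1.5(70°) = 1.455.
F_nw = 0.6 × 70 × 1.455 = 61.13 ksi.
φR_n = 0.75 × 61.13 × 11.05 = 506.5 kips.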